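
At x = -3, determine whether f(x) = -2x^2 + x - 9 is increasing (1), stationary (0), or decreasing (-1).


Compute f'(x) to determine behavior:
f'(x) = -4x + 1
f'(-3) = -4 * (-3) + 1
= 12 + 1
= 13
Since f'(-3) > 0, the function is increasing (1)

1


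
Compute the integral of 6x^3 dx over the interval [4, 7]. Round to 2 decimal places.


Find the antiderivative of 6x^3:
F(x) = 6/4 * x^4
Apply the Fundamental Theorem of Calculus:
F(7) - F(4)
= 6/4 * 7^4 - 6/4 * 4^4
= 6/4 * (2401 - 256)
= 6/4 * 2145
= 6435/2 = 3217.50

3217.50


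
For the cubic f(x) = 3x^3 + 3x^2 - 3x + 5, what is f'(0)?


Differentiate f(x) = 3x^3 + 3x^2 - 3x + 5 term by term:
f'(x) = 9x^2 + 6x - 3
Substitute x = 0:
f'(0) = 9 * 0^2 + 6 * 0 - 3
= 0 + 0 - 3
= -3

-3


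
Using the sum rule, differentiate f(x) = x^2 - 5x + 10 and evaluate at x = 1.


Differentiate term by term using power and sum rules:
f(x) = x^2 - 5x + 10
f'(x) = 2x - 5
Substitute x = 1:
f'(1) = 2 * 1 - 5
= 2 - 5
= -3

-3


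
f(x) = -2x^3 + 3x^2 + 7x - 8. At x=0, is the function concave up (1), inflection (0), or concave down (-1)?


Concavity is determined by the sign of f''(x).
f(x) = -2x^3 + 3x^2 + 7x - 8
f'(x) = -6x^2 + 6x + 7
f''(x) = -12x + 6
f''(0) = -12 * 0 + 6
= 0 + 6
= 6
Since f''(0) > 0, the function is concave up (1)

1


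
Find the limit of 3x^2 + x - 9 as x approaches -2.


Since polynomials are continuous, we use direct substitution.
lim(x->-2) of 3x^2 + x - 9
= 3 * (-2)^2 + 1 * (-2) - 9
= 12 - 2 - 9
= 1

1


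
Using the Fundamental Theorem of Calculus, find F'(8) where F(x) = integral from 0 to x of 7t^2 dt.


By the Fundamental Theorem of Calculus (Part 1):
If F(x) = integral from 0 to x of f(t) dt, then F'(x) = f(x)
Here f(t) = 7t^2
So F'(x) = 7x^2
Evaluate at x = 8:
F'(8) = 7 * 8^2
= 7 * 64
= 448

448


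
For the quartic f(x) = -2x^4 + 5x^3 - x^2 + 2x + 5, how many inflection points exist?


Inflection points occur where f''(x) = 0 and concavity changes.
f(x) = -2x^4 + 5x^3 - x^2 + 2x + 5
f'(x) = -8x^3 + 15x^2 - 2x + 2
f''(x) = -24x^2 + 30x - 2
This is a quadratic in x. Use the discriminant to count real roots.
Discriminant = (30)^2 - 4 * (-24) * (-2)
= 900 - 192
= 708
Since discriminant > 0, f''(x) = 0 has 2 distinct real solutions.
A quadratic with two distinct real roots changes sign at each root, so concavity changes at both.
Number of inflection points: 2

2


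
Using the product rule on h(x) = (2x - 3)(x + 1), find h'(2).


Let u(x) = 2x - 3 and v(x) = x + 1
u'(x) = 2
v'(x) = 1
Product rule: h'(x) = u'(x)*v(x) + u(x)*v'(x)
= 2 * (x + 1) + (2x - 3) * 1
At x = 2:
u(2) = 2 * 2 - 3 = 1
v(2) = 1 * 2 + 1 = 3
h'(2) = 2 * 3 + 1 * 1
= 6 + 1
= 7

7


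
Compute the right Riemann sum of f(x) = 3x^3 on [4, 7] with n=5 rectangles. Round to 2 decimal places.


Right Riemann sum uses right endpoints of each subinterval.
Interval: [4, 7], n = 5
dx = (7 - 4) / 5 = 3/5
Right endpoints: [23/5, 26/5, 29/5, 32/5, 7]
f values: [36501/125, 52728/125, 73167/125, 98304/125, 1029]
Sum = dx * (sum of f values)
= 3/5 * 15573/5
= 46719/25 = 1868.76

1868.76


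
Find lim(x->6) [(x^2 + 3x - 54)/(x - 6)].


Direct substitution gives 0/0, so we factor the numerator.
Factor: (x^2 + 3x - 54) = (x - 6)(x + 9)
Cancel the common factor (x - 6):
(x^2 + 3x - 54)/(x - 6) = (x + 9)
Now substitute x = 6:
= (6) - (-9) = 15

15


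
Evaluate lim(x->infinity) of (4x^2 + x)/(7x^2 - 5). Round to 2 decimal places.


For limits at infinity with equal-degree polynomials,
we compare leading coefficients.
Numerator leading term: 4x^2
Denominator leading term: 7x^2
Divide both by x^2:
lim = (4 + 1/x) / (7 - 5/x^2)
As x -> infinity, the 1/x and 1/x^2 terms vanish:
= 4/7 ≈ 0.57

0.57


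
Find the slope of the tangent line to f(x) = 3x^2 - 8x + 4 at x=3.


The slope of the tangent line equals f'(x) at the point.
f(x) = 3x^2 - 8x + 4
f'(x) = 6x - 8
At x = 3:
f'(3) = 6 * 3 - 8
= 18 - 8
= 10

10


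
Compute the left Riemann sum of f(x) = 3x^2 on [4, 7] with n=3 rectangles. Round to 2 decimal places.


Left Riemann sum uses left endpoints of each subinterval.
Interval: [4, 7], n = 3
dx = (7 - 4) / 3 = 1
Left endpoints: [4, 5, 6]
f values: [48, 75, 108]
Sum = dx * (sum of f values)
= 1 * 231
= 231 = 231.00

231.00


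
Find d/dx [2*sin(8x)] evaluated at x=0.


Apply the chain rule to differentiate 2*sin(8x):
d/dx [2*sin(8x)]
= 2 * cos(8x) * d/dx(8x)
= 2 * 8 * cos(8x)
= 16 * cos(8x)
Evaluate at x = 0:
= 16 * cos(0)
= 16 * 1
= 16

16


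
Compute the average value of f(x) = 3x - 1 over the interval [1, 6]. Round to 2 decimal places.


Average value = 1/(b-a) * integral from a to b of f(x) dx
First compute the integral of 3x - 1:
F(x) = (3/2)x^2 - x
F(6) = 3/2 * 36 - 1 * 6 = 48
F(1) = 3/2 * 1 - 1 * 1 = 1/2
Integral = 48 - 1/2 = 95/2
Average = (95/2) / (6 - 1) = (95/2) / 5
= 19/2 = 9.50

9.50


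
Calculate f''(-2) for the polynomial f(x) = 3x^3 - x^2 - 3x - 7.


First derivative:
f'(x) = 9x^2 - 2x - 3
Second derivative:
f''(x) = 18x - 2
Substitute x = -2:
f''(-2) = 18 * (-2) - 2
= -36 - 2
= -38

-38


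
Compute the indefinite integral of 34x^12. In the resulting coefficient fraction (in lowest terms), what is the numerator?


Apply the power rule for integration:
integral of ax^n dx = a/(n+1) * x^(n+1) + C
integral of 34x^12 dx
= 34/13 * x^13 + C
The coefficient in lowest terms is 34/13, and its numerator is 34

34


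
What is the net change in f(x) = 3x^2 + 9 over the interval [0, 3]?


Net change = f(b) - f(a)
f(x) = 3x^2 + 9
Compute f(3):
f(3) = 3 * 3^2 + 0 * 3 + 9
= 27 + 0 + 9
= 36
Compute f(0):
f(0) = 3 * 0^2 + 0 * 0 + 9
= 0 + 0 + 9
= 9
Net change = 36 - 9 = 27

27


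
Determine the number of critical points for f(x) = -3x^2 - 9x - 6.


Find where f'(x) = 0:
f'(x) = -6x - 9
Set f'(x) = 0:
-6x - 9 = 0
x = 9 / (-6) = -3/2
This is a linear equation in x, so there is exactly one solution.
Number of critical points: 1

1


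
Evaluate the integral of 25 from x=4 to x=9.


The integral of a constant k over [a, b] equals k * (b - a).
integral from 4 to 9 of 25 dx
= 25 * (9 - 4)
= 25 * 5
= 125

125


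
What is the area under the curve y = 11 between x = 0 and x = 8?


The area under a constant function y = 11 is a rectangle.
Width = 8 - 0 = 8
Height = 11
Area = width * height
= 8 * 11
= 88

88


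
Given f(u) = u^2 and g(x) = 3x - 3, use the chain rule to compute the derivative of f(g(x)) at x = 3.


Using the chain rule: (f(g(x)))' = f'(g(x)) * g'(x)
First, find g(3):
g(3) = 3 * 3 - 3 = 6
Next, f'(u) = 2u
And g'(x) = 3
So f'(g(3)) * g'(3)
= 2 * 6 * 3
= 36

36


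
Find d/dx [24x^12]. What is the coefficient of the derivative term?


We apply the power rule: d/dx [ax^n] = a*n * x^(n-1)
d/dx [24x^12]
= 24 * 12 * x^(12-1)
= 288x^11
The coefficient is 288

288


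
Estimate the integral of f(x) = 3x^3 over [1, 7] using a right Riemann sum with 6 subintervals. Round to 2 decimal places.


Right Riemann sum uses right endpoints of each subinterval.
Interval: [1, 7], n = 6
dx = (7 - 1) / 6 = 1
Right endpoints: [2, 3, 4, 5, 6, 7]
f values: [24, 81, 192, 375, 648, 1029]
Sum = dx * (sum of f values)
= 1 * 2349
= 2349 = 2349.00

2349.00


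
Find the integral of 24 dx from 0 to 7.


The integral of a constant k over [a, b] equals k * (b - a).
integral from 0 to 7 of 24 dx
= 24 * (7 - 0)
= 24 * 7
= 168

168


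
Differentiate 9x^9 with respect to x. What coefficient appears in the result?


We apply the power rule: d/dx [ax^n] = a*n * x^(n-1)
d/dx [9x^9]
= 9 * 9 * x^(9-1)
= 81x^8
The coefficient is 81

81


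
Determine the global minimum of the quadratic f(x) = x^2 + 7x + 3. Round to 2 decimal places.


For a quadratic f(x) = ax^2 + bx + c with a > 0, the minimum is at the vertex.
Vertex x-coordinate: x = -b/(2a)
x = -(7) / (2 * 1)
x = -7/2
Substitute back to find the minimum value:
f(-7/2) = 1 * (-7/2)^2 + 7 * (-7/2) + 3
= 49/4 - 49/2 + 3
= -37/4 = -9.25

-9.25


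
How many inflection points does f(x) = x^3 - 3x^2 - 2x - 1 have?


Inflection points occur where f''(x) = 0 and concavity changes.
f(x) = x^3 - 3x^2 - 2x - 1
f'(x) = 3x^2 - 6x - 2
f''(x) = 6x - 6
Set f''(x) = 0:
6x - 6 = 0
x = 6 / 6 = 1
Since f''(x) is linear (degree 1), it changes sign at this point.
Therefore there is exactly 1 inflection point.

1


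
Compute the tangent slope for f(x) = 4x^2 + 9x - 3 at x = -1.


The slope of the tangent line equals f'(x) at the point.
f(x) = 4x^2 + 9x - 3
f'(x) = 8x + 9
At x = -1:
f'(-1) = 8 * (-1) + 9
= -8 + 9
= 1

1


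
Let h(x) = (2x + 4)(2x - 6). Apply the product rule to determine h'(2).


Let u(x) = 2x + 4 and v(x) = 2x - 6
u'(x) = 2
v'(x) = 2
Product rule: h'(x) = u'(x)*v(x) + u(x)*v'(x)
= 2 * (2x - 6) + (2x + 4) * 2
At x = 2:
u(2) = 2 * 2 + 4 = 8
v(2) = 2 * 2 - 6 = -2
h'(2) = 2 * (-2) + 8 * 2
= -4 + 16
= 12

12


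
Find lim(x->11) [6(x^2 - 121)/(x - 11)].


Direct substitution gives 0/0, so we factor the numerator.
Factor: 6(x^2 - 121) = 6 * (x - 11)(x + 11)
Cancel the common factor (x - 11):
6(x^2 - 121)/(x - 11) = 6 * (x + 11)
Now substitute x = 11:
= 6 * (11 + 11) = 132

132


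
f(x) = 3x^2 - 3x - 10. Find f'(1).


Differentiate term by term using power and sum rules:
f(x) = 3x^2 - 3x - 10
f'(x) = 6x - 3
Substitute x = 1:
f'(1) = 6 * 1 - 3
= 6 - 3
= 3

3


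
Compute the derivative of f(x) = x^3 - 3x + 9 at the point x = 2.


Differentiate f(x) = x^3 - 3x + 9 term by term:
f'(x) = 3x^2 - 3
Substitute x = 2:
f'(2) = 3 * 2^2 + 0 * 2 - 3
= 12 + 0 - 3
= 9

9


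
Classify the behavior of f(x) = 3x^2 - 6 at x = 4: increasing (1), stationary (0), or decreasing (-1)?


Compute f'(x) to determine behavior:
f'(x) = 6x
f'(4) = 6 * 4 + 0
= 24 + 0
= 24
Since f'(4) > 0, the function is increasing (1)

1


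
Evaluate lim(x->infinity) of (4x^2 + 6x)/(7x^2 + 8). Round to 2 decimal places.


For limits at infinity with equal-degree polynomials,
we compare leading coefficients.
Numerator leading term: 4x^2
Denominator leading term: 7x^2
Divide both by x^2:
lim = (4 + 6/x) / (7 + 8/x^2)
As x -> infinity, the 1/x and 1/x^2 terms vanish:
= 4/7 ≈ 0.57

0.57


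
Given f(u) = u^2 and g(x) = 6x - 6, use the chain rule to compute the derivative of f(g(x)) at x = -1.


Using the chain rule: (f(g(x)))' = f'(g(x)) * g'(x)
First, find g(-1):
g(-1) = 6 * (-1) - 6 = -12
Next, f'(u) = 2u
And g'(x) = 6
So f'(g(-1)) * g'(-1)
= 2 * (-12) * 6
= -144

-144


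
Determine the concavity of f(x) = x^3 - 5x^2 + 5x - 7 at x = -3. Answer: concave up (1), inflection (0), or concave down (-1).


Concavity is determined by the sign of f''(x).
f(x) = x^3 - 5x^2 + 5x - 7
f'(x) = 3x^2 - 10x + 5
f''(x) = 6x - 10
f''(-3) = 6 * (-3) - 10
= -18 - 10
= -28
Since f''(-3) < 0, the function is concave down (-1)

-1


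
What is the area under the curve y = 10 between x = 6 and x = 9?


The area under a constant function y = 10 is a rectangle.
Width = 9 - 6 = 3
Height = 10
Area = width * height
= 3 * 10
= 30

30


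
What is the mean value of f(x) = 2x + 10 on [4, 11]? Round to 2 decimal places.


Average value = 1/(b-a) * integral from a to b of f(x) dx
First compute the integral of 2x + 10:
F(x) = x^2 + 10x
F(11) = 1 * 121 + 10 * 11 = 231
F(4) = 1 * 16 + 10 * 4 = 56
Integral = 231 - 56 = 175
Average = 175 / (11 - 4) = 175 / 7
= 25 = 25.00

25.00


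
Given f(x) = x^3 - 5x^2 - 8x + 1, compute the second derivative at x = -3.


First derivative:
f'(x) = 3x^2 - 10x - 8
Second derivative:
f''(x) = 6x - 10
Substitute x = -3:
f''(-3) = 6 * (-3) - 10
= -18 - 10
= -28

-28


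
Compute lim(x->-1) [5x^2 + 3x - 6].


Since polynomials are continuous, we use direct substitution.
lim(x->-1) of 5x^2 + 3x - 6
= 5 * (-1)^2 + 3 * (-1) - 6
= 5 - 3 - 6
= -4

-4


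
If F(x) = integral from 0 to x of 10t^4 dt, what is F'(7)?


By the Fundamental Theorem of Calculus (Part 1):
If F(x) = integral from 0 to x of f(t) dt, then F'(x) = f(x)
Here f(t) = 10t^4
So F'(x) = 10x^4
Evaluate at x = 7:
F'(7) = 10 * 7^4
= 10 * 2401
= 24010

24010


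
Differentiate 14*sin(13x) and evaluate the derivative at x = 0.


Apply the chain rule to differentiate 14*sin(13x):
d/dx [14*sin(13x)]
= 14 * cos(13x) * d/dx(13x)
= 14 * 13 * cos(13x)
= 182 * cos(13x)
Evaluate at x = 0:
= 182 * cos(0)
= 182 * 1
= 182

182


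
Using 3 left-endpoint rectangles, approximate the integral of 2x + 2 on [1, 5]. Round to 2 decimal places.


Left Riemann sum uses left endpoints of each subinterval.
Interval: [1, 5], n = 3
dx = (5 - 1) / 3 = 4/3
Left endpoints: [1, 7/3, 11/3]
f values: [4, 20/3, 28/3]
Sum = dx * (sum of f values)
= 4/3 * 20
= 80/3 ≈ 26.67

26.67


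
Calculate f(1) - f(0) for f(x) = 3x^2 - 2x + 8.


Net change = f(b) - f(a)
f(x) = 3x^2 - 2x + 8
Compute f(1):
f(1) = 3 * 1^2 - 2 * 1 + 8
= 3 - 2 + 8
= 9
Compute f(0):
f(0) = 3 * 0^2 - 2 * 0 + 8
= 0 + 0 + 8
= 8
Net change = 9 - 8 = 1

1


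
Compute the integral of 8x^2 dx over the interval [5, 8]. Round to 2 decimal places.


Find the antiderivative of 8x^2:
F(x) = 8/3 * x^3
Apply the Fundamental Theorem of Calculus:
F(8) - F(5)
= 8/3 * 8^3 - 8/3 * 5^3
= 8/3 * (512 - 125)
= 8/3 * 387
= 1032 = 1032.00

1032.00


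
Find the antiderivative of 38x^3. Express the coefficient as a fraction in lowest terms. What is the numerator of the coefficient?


Apply the power rule for integration:
integral of ax^n dx = a/(n+1) * x^(n+1) + C
integral of 38x^3 dx
= 38/4 * x^4 + C
= 19/2 * x^4 + C
The coefficient in lowest terms is 19/2, and its numerator is 19

19


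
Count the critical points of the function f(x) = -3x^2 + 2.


Find where f'(x) = 0:
f'(x) = -6x
Set f'(x) = 0:
-6x = 0
x = 0 / (-6) = 0
This is a linear equation in x, so there is exactly one solution.
Number of critical points: 1

1


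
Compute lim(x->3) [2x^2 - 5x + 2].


Since polynomials are continuous, we use direct substitution.
lim(x->3) of 2x^2 - 5x + 2
= 2 * 3^2 - 5 * 3 + 2
= 18 - 15 + 2
= 5

5


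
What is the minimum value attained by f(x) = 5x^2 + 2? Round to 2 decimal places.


For a quadratic f(x) = ax^2 + bx + c with a > 0, the minimum is at the vertex.
Vertex x-coordinate: x = -b/(2a)
x = -(0) / (2 * 5)
x = 0/10 = 0
Substitute back to find the minimum value:
f(0) = 5 * 0^2 + 0 * 0 + 2
= 0 + 0 + 2
= 2 = 2.00

2.00


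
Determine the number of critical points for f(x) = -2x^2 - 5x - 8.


Find where f'(x) = 0:
f'(x) = -4x - 5
Set f'(x) = 0:
-4x - 5 = 0
x = 5 / (-4) = -5/4
This is a linear equation in x, so there is exactly one solution.
Number of critical points: 1

1


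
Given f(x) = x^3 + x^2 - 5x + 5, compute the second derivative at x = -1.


First derivative:
f'(x) = 3x^2 + 2x - 5
Second derivative:
f''(x) = 6x + 2
Substitute x = -1:
f''(-1) = 6 * (-1) + 2
= -6 + 2
= -4

-4


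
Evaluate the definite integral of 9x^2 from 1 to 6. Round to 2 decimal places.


Find the antiderivative of 9x^2:
F(x) = 9/3 * x^3
Apply the Fundamental Theorem of Calculus:
F(6) - F(1)
= 9/3 * 6^3 - 9/3 * 1^3
= 9/3 * (216 - 1)
= 9/3 * 215
= 645 = 645.00

645.00


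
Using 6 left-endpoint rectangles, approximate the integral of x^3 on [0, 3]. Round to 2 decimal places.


Left Riemann sum uses left endpoints of each subinterval.
Interval: [0, 3], n = 6
dx = (3 - 0) / 6 = 1/2
Left endpoints: [0, 1/2, 1, 3/2, 2, 5/2]
f values: [0, 1/8, 1, 27/8, 8, 125/8]
Sum = dx * (sum of f values)
= 1/2 * 225/8
= 225/16 ≈ 14.06

14.06


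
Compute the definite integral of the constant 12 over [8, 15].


The integral of a constant k over [a, b] equals k * (b - a).
integral from 8 to 15 of 12 dx
= 12 * (15 - 8)
= 12 * 7
= 84

84


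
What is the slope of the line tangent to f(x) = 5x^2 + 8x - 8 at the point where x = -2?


The slope of the tangent line equals f'(x) at the point.
f(x) = 5x^2 + 8x - 8
f'(x) = 10x + 8
At x = -2:
f'(-2) = 10 * (-2) + 8
= -20 + 8
= -12

-12


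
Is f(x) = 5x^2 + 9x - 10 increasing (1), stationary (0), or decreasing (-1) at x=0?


Compute f'(x) to determine behavior:
f'(x) = 10x + 9
f'(0) = 10 * 0 + 9
= 0 + 9
= 9
Since f'(0) > 0, the function is increasing (1)

1


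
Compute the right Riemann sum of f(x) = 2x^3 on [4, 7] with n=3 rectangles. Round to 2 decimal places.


Right Riemann sum uses right endpoints of each subinterval.
Interval: [4, 7], n = 3
dx = (7 - 4) / 3 = 1
Right endpoints: [5, 6, 7]
f values: [250, 432, 686]
Sum = dx * (sum of f values)
= 1 * 1368
= 1368 = 1368.00

1368.00


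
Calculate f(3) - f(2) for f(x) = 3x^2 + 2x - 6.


Net change = f(b) - f(a)
f(x) = 3x^2 + 2x - 6
Compute f(3):
f(3) = 3 * 3^2 + 2 * 3 - 6
= 27 + 6 - 6
= 27
Compute f(2):
f(2) = 3 * 2^2 + 2 * 2 - 6
= 12 + 4 - 6
= 10
Net change = 27 - 10 = 17

17


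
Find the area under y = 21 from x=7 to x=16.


The area under a constant function y = 21 is a rectangle.
Width = 16 - 7 = 9
Height = 21
Area = width * height
= 9 * 21
= 189

189


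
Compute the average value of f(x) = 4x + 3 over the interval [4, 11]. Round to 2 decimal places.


Average value = 1/(b-a) * integral from a to b of f(x) dx
First compute the integral of 4x + 3:
F(x) = 2x^2 + 3x
F(11) = 2 * 121 + 3 * 11 = 275
F(4) = 2 * 16 + 3 * 4 = 44
Integral = 275 - 44 = 231
Average = 231 / (11 - 4) = 231 / 7
= 33 = 33.00

33.00


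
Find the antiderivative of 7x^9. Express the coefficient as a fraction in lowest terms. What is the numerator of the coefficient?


Apply the power rule for integration:
integral of ax^n dx = a/(n+1) * x^(n+1) + C
integral of 7x^9 dx
= 7/10 * x^10 + C
The coefficient in lowest terms is 7/10, and its numerator is 7

7


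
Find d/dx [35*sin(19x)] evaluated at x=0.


Apply the chain rule to differentiate 35*sin(19x):
d/dx [35*sin(19x)]
= 35 * cos(19x) * d/dx(19x)
= 35 * 19 * cos(19x)
= 665 * cos(19x)
Evaluate at x = 0:
= 665 * cos(0)
= 665 * 1
= 665

665


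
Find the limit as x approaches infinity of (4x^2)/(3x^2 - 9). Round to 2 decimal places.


For limits at infinity with equal-degree polynomials,
we compare leading coefficients.
Numerator leading term: 4x^2
Denominator leading term: 3x^2
Divide both by x^2:
lim = (4) / (3 - 9/x^2)
As x -> infinity, the 1/x and 1/x^2 terms vanish:
= 4/3 ≈ 1.33

1.33


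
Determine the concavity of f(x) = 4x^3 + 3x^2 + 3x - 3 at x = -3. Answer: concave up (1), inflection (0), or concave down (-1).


Concavity is determined by the sign of f''(x).
f(x) = 4x^3 + 3x^2 + 3x - 3
f'(x) = 12x^2 + 6x + 3
f''(x) = 24x + 6
f''(-3) = 24 * (-3) + 6
= -72 + 6
= -66
Since f''(-3) < 0, the function is concave down (-1)

-1


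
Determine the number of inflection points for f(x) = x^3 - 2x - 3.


Inflection points occur where f''(x) = 0 and concavity changes.
f(x) = x^3 - 2x - 3
f'(x) = 3x^2 - 2
f''(x) = 6x
Set f''(x) = 0:
6x = 0
x = 0 / 6 = 0
Since f''(x) is linear (degree 1), it changes sign at this point.
Therefore there is exactly 1 inflection point.

1


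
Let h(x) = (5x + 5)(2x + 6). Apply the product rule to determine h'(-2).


Let u(x) = 5x + 5 and v(x) = 2x + 6
u'(x) = 5
v'(x) = 2
Product rule: h'(x) = u'(x)*v(x) + u(x)*v'(x)
= 5 * (2x + 6) + (5x + 5) * 2
At x = -2:
u(-2) = 5 * (-2) + 5 = -5
v(-2) = 2 * (-2) + 6 = 2
h'(-2) = 5 * 2 + (-5) * 2
= 10 - 10
= 0

0


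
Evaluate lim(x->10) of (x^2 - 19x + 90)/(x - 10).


Direct substitution gives 0/0, so we factor the numerator.
Factor: (x^2 - 19x + 90) = (x - 10)(x - 9)
Cancel the common factor (x - 10):
(x^2 - 19x + 90)/(x - 10) = (x - 9)
Now substitute x = 10:
= (10) - (9) = 1

1


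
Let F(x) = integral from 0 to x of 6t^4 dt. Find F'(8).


By the Fundamental Theorem of Calculus (Part 1):
If F(x) = integral from 0 to x of f(t) dt, then F'(x) = f(x)
Here f(t) = 6t^4
So F'(x) = 6x^4
Evaluate at x = 8:
F'(8) = 6 * 8^4
= 6 * 4096
= 24576

24576


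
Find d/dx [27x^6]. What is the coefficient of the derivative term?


We apply the power rule: d/dx [ax^n] = a*n * x^(n-1)
d/dx [27x^6]
= 27 * 6 * x^(6-1)
= 162x^5
The coefficient is 162

162


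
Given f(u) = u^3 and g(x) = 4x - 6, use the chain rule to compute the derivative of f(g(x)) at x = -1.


Using the chain rule: (f(g(x)))' = f'(g(x)) * g'(x)
First, find g(-1):
g(-1) = 4 * (-1) - 6 = -10
Next, f'(u) = 3u^2
And g'(x) = 4
So f'(g(-1)) * g'(-1)
= 3 * (-10)^2 * 4
= 3 * 100 * 4
= 1200

1200


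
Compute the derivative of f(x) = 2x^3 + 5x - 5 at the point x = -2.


Differentiate f(x) = 2x^3 + 5x - 5 term by term:
f'(x) = 6x^2 + 5
Substitute x = -2:
f'(-2) = 6 * (-2)^2 + 0 * (-2) + 5
= 24 + 0 + 5
= 29

29


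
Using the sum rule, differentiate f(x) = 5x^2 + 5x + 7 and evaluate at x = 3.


Differentiate term by term using power and sum rules:
f(x) = 5x^2 + 5x + 7
f'(x) = 10x + 5
Substitute x = 3:
f'(3) = 10 * 3 + 5
= 30 + 5
= 35

35


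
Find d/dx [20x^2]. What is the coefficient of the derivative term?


We apply the power rule: d/dx [ax^n] = a*n * x^(n-1)
d/dx [20x^2]
= 20 * 2 * x^(2-1)
= 40x
The coefficient is 40

40


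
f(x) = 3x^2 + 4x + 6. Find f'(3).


Differentiate term by term using power and sum rules:
f(x) = 3x^2 + 4x + 6
f'(x) = 6x + 4
Substitute x = 3:
f'(3) = 6 * 3 + 4
= 18 + 4
= 22

22


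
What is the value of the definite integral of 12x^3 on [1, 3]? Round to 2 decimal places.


Find the antiderivative of 12x^3:
F(x) = 12/4 * x^4
Apply the Fundamental Theorem of Calculus:
F(3) - F(1)
= 12/4 * 3^4 - 12/4 * 1^4
= 12/4 * (81 - 1)
= 12/4 * 80
= 240 = 240.00

240.00


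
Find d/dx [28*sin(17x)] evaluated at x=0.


Apply the chain rule to differentiate 28*sin(17x):
d/dx [28*sin(17x)]
= 28 * cos(17x) * d/dx(17x)
= 28 * 17 * cos(17x)
= 476 * cos(17x)
Evaluate at x = 0:
= 476 * cos(0)
= 476 * 1
= 476

476


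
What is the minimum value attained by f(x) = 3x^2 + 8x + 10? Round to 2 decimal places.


For a quadratic f(x) = ax^2 + bx + c with a > 0, the minimum is at the vertex.
Vertex x-coordinate: x = -b/(2a)
x = -(8) / (2 * 3)
x = -8/6 = -4/3
Substitute back to find the minimum value:
f(-4/3) = 3 * (-4/3)^2 + 8 * (-4/3) + 10
= 16/3 - 32/3 + 10
= 14/3 ≈ 4.67

4.67


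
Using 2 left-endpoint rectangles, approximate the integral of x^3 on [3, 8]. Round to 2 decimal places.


Left Riemann sum uses left endpoints of each subinterval.
Interval: [3, 8], n = 2
dx = (8 - 3) / 2 = 5/2
Left endpoints: [3, 11/2]
f values: [27, 1331/8]
Sum = dx * (sum of f values)
= 5/2 * 1547/8
= 7735/16 ≈ 483.44

483.44


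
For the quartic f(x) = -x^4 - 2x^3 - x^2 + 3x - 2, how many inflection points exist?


Inflection points occur where f''(x) = 0 and concavity changes.
f(x) = -x^4 - 2x^3 - x^2 + 3x - 2
f'(x) = -4x^3 - 6x^2 - 2x + 3
f''(x) = -12x^2 - 12x - 2
This is a quadratic in x. Use the discriminant to count real roots.
Discriminant = (-12)^2 - 4 * (-12) * (-2)
= 144 - 96
= 48
Since discriminant > 0, f''(x) = 0 has 2 distinct real solutions.
A quadratic with two distinct real roots changes sign at each root, so concavity changes at both.
Number of inflection points: 2

2


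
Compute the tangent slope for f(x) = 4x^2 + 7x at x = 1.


The slope of the tangent line equals f'(x) at the point.
f(x) = 4x^2 + 7x
f'(x) = 8x + 7
At x = 1:
f'(1) = 8 * 1 + 7
= 8 + 7
= 15

15


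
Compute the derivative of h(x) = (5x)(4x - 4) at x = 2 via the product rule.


Let u(x) = 5x and v(x) = 4x - 4
u'(x) = 5
v'(x) = 4
Product rule: h'(x) = u'(x)*v(x) + u(x)*v'(x)
= 5 * (4x - 4) + (5x) * 4
At x = 2:
u(2) = 5 * 2 + 0 = 10
v(2) = 4 * 2 - 4 = 4
h'(2) = 5 * 4 + 10 * 4
= 20 + 40
= 60

60


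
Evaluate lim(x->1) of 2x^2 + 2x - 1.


Since polynomials are continuous, we use direct substitution.
lim(x->1) of 2x^2 + 2x - 1
= 2 * 1^2 + 2 * 1 - 1
= 2 + 2 - 1
= 3

3


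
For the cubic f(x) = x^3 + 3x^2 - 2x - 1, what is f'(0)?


Differentiate f(x) = x^3 + 3x^2 - 2x - 1 term by term:
f'(x) = 3x^2 + 6x - 2
Substitute x = 0:
f'(0) = 3 * 0^2 + 6 * 0 - 2
= 0 + 0 - 2
= -2

-2


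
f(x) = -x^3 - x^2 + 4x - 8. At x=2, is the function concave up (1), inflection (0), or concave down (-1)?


Concavity is determined by the sign of f''(x).
f(x) = -x^3 - x^2 + 4x - 8
f'(x) = -3x^2 - 2x + 4
f''(x) = -6x - 2
f''(2) = -6 * 2 - 2
= -12 - 2
= -14
Since f''(2) < 0, the function is concave down (-1)

-1


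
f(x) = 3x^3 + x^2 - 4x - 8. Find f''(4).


First derivative:
f'(x) = 9x^2 + 2x - 4
Second derivative:
f''(x) = 18x + 2
Substitute x = 4:
f''(4) = 18 * 4 + 2
= 72 + 2
= 74

74


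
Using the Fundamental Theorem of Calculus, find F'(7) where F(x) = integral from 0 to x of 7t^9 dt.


By the Fundamental Theorem of Calculus (Part 1):
If F(x) = integral from 0 to x of f(t) dt, then F'(x) = f(x)
Here f(t) = 7t^9
So F'(x) = 7x^9
Evaluate at x = 7:
F'(7) = 7 * 7^9
= 7 * 40353607
= 282475249

282475249


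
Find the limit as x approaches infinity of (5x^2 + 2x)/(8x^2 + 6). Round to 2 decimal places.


For limits at infinity with equal-degree polynomials,
we compare leading coefficients.
Numerator leading term: 5x^2
Denominator leading term: 8x^2
Divide both by x^2:
lim = (5 + 2/x) / (8 + 6/x^2)
As x -> infinity, the 1/x and 1/x^2 terms vanish:
= 5/8 ≈ 0.63

0.63


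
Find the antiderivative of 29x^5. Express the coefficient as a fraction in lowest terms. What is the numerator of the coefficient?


Apply the power rule for integration:
integral of ax^n dx = a/(n+1) * x^(n+1) + C
integral of 29x^5 dx
= 29/6 * x^6 + C
The coefficient in lowest terms is 29/6, and its numerator is 29

29


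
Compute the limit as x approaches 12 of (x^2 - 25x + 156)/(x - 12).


Direct substitution gives 0/0, so we factor the numerator.
Factor: (x^2 - 25x + 156) = (x - 12)(x - 13)
Cancel the common factor (x - 12):
(x^2 - 25x + 156)/(x - 12) = (x - 13)
Now substitute x = 12:
= (12) - (13) = -1

-1


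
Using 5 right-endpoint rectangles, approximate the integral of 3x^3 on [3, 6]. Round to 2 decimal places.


Right Riemann sum uses right endpoints of each subinterval.
Interval: [3, 6], n = 5
dx = (6 - 3) / 5 = 3/5
Right endpoints: [18/5, 21/5, 24/5, 27/5, 6]
f values: [17496/125, 27783/125, 41472/125, 59049/125, 648]
Sum = dx * (sum of f values)
= 3/5 * 9072/5
= 27216/25 = 1088.64

1088.64


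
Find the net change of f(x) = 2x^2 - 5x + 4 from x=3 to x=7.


Net change = f(b) - f(a)
f(x) = 2x^2 - 5x + 4
Compute f(7):
f(7) = 2 * 7^2 - 5 * 7 + 4
= 98 - 35 + 4
= 67
Compute f(3):
f(3) = 2 * 3^2 - 5 * 3 + 4
= 18 - 15 + 4
= 7
Net change = 67 - 7 = 60

60


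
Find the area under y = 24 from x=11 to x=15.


The area under a constant function y = 24 is a rectangle.
Width = 15 - 11 = 4
Height = 24
Area = width * height
= 4 * 24
= 96

96


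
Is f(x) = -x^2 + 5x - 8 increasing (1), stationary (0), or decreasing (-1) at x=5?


Compute f'(x) to determine behavior:
f'(x) = -2x + 5
f'(5) = -2 * 5 + 5
= -10 + 5
= -5
Since f'(5) < 0, the function is decreasing (-1)

-1


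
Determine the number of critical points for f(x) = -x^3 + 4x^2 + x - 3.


Find where f'(x) = 0:
f(x) = -x^3 + 4x^2 + x - 3
f'(x) = -3x^2 + 8x + 1
This is a quadratic in x. Use the discriminant to count real roots.
Discriminant = (8)^2 - 4 * (-3) * 1
= 64 - (-12)
= 76
Since discriminant > 0, f'(x) = 0 has 2 real solutions.
Number of critical points: 2

2


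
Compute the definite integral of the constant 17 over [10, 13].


The integral of a constant k over [a, b] equals k * (b - a).
integral from 10 to 13 of 17 dx
= 17 * (13 - 10)
= 17 * 3
= 51

51


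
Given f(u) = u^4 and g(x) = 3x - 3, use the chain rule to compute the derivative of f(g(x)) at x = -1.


Using the chain rule: (f(g(x)))' = f'(g(x)) * g'(x)
First, find g(-1):
g(-1) = 3 * (-1) - 3 = -6
Next, f'(u) = 4u^3
And g'(x) = 3
So f'(g(-1)) * g'(-1)
= 4 * (-6)^3 * 3
= 4 * (-216) * 3
= -2592

-2592


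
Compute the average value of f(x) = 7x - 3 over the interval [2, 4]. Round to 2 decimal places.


Average value = 1/(b-a) * integral from a to b of f(x) dx
First compute the integral of 7x - 3:
F(x) = (7/2)x^2 - 3x
F(4) = 7/2 * 16 - 3 * 4 = 44
F(2) = 7/2 * 4 - 3 * 2 = 8
Integral = 44 - 8 = 36
Average = 36 / (4 - 2) = 36 / 2
= 18 = 18.00

18.00


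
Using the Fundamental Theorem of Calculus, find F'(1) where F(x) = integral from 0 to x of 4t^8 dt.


By the Fundamental Theorem of Calculus (Part 1):
If F(x) = integral from 0 to x of f(t) dt, then F'(x) = f(x)
Here f(t) = 4t^8
So F'(x) = 4x^8
Evaluate at x = 1:
F'(1) = 4 * 1^8
= 4 * 1
= 4

4


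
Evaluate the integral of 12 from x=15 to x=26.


The integral of a constant k over [a, b] equals k * (b - a).
integral from 15 to 26 of 12 dx
= 12 * (26 - 15)
= 12 * 11
= 132

132


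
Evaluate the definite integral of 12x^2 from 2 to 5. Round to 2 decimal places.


Find the antiderivative of 12x^2:
F(x) = 12/3 * x^3
Apply the Fundamental Theorem of Calculus:
F(5) - F(2)
= 12/3 * 5^3 - 12/3 * 2^3
= 12/3 * (125 - 8)
= 12/3 * 117
= 468 = 468.00

468.00


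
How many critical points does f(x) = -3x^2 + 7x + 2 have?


Find where f'(x) = 0:
f'(x) = -6x + 7
Set f'(x) = 0:
-6x + 7 = 0
x = -7 / (-6) = 7/6
This is a linear equation in x, so there is exactly one solution.
Number of critical points: 1

1


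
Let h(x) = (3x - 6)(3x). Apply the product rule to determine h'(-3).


Let u(x) = 3x - 6 and v(x) = 3x
u'(x) = 3
v'(x) = 3
Product rule: h'(x) = u'(x)*v(x) + u(x)*v'(x)
= 3 * (3x) + (3x - 6) * 3
At x = -3:
u(-3) = 3 * (-3) - 6 = -15
v(-3) = 3 * (-3) + 0 = -9
h'(-3) = 3 * (-9) + (-15) * 3
= -27 - 45
= -72

-72


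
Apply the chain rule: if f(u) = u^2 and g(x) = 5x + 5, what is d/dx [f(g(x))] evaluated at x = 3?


Using the chain rule: (f(g(x)))' = f'(g(x)) * g'(x)
First, find g(3):
g(3) = 5 * 3 + 5 = 20
Next, f'(u) = 2u
And g'(x) = 5
So f'(g(3)) * g'(3)
= 2 * 20 * 5
= 200

200


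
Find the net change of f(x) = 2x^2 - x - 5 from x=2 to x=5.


Net change = f(b) - f(a)
f(x) = 2x^2 - x - 5
Compute f(5):
f(5) = 2 * 5^2 - 1 * 5 - 5
= 50 - 5 - 5
= 40
Compute f(2):
f(2) = 2 * 2^2 - 1 * 2 - 5
= 8 - 2 - 5
= 1
Net change = 40 - 1 = 39

39


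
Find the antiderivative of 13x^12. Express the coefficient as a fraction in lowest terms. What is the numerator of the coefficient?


Apply the power rule for integration:
integral of ax^n dx = a/(n+1) * x^(n+1) + C
integral of 13x^12 dx
= 13/13 * x^13 + C
= 1 * x^13 + C
The coefficient in lowest terms is 1 = 1/1, so its numerator is 1

1


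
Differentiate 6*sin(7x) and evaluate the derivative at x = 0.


Apply the chain rule to differentiate 6*sin(7x):
d/dx [6*sin(7x)]
= 6 * cos(7x) * d/dx(7x)
= 6 * 7 * cos(7x)
= 42 * cos(7x)
Evaluate at x = 0:
= 42 * cos(0)
= 42 * 1
= 42

42


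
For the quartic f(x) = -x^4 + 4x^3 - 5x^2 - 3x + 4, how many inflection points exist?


Inflection points occur where f''(x) = 0 and concavity changes.
f(x) = -x^4 + 4x^3 - 5x^2 - 3x + 4
f'(x) = -4x^3 + 12x^2 - 10x - 3
f''(x) = -12x^2 + 24x - 10
This is a quadratic in x. Use the discriminant to count real roots.
Discriminant = (24)^2 - 4 * (-12) * (-10)
= 576 - 480
= 96
Since discriminant > 0, f''(x) = 0 has 2 distinct real solutions.
A quadratic with two distinct real roots changes sign at each root, so concavity changes at both.
Number of inflection points: 2

2


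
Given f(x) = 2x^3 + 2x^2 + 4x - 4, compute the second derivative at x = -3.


First derivative:
f'(x) = 6x^2 + 4x + 4
Second derivative:
f''(x) = 12x + 4
Substitute x = -3:
f''(-3) = 12 * (-3) + 4
= -36 + 4
= -32

-32


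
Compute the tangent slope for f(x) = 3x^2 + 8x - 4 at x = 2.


The slope of the tangent line equals f'(x) at the point.
f(x) = 3x^2 + 8x - 4
f'(x) = 6x + 8
At x = 2:
f'(2) = 6 * 2 + 8
= 12 + 8
= 20

20


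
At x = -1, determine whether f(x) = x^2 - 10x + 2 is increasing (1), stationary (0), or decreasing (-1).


Compute f'(x) to determine behavior:
f'(x) = 2x - 10
f'(-1) = 2 * (-1) - 10
= -2 - 10
= -12
Since f'(-1) < 0, the function is decreasing (-1)

-1


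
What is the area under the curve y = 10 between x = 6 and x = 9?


The area under a constant function y = 10 is a rectangle.
Width = 9 - 6 = 3
Height = 10
Area = width * height
= 3 * 10
= 30

30


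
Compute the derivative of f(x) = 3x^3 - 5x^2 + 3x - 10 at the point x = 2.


Differentiate f(x) = 3x^3 - 5x^2 + 3x - 10 term by term:
f'(x) = 9x^2 - 10x + 3
Substitute x = 2:
f'(2) = 9 * 2^2 - 10 * 2 + 3
= 36 - 20 + 3
= 19

19


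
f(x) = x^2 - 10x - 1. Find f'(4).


Differentiate term by term using power and sum rules:
f(x) = x^2 - 10x - 1
f'(x) = 2x - 10
Substitute x = 4:
f'(4) = 2 * 4 - 10
= 8 - 10
= -2

-2


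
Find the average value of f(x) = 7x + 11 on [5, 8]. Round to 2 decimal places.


Average value = 1/(b-a) * integral from a to b of f(x) dx
First compute the integral of 7x + 11:
F(x) = (7/2)x^2 + 11x
F(8) = 7/2 * 64 + 11 * 8 = 312
F(5) = 7/2 * 25 + 11 * 5 = 285/2
Integral = 312 - 285/2 = 339/2
Average = (339/2) / (8 - 5) = (339/2) / 3
= 113/2 = 56.50

56.50


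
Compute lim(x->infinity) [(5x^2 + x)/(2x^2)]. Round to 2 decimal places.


For limits at infinity with equal-degree polynomials,
we compare leading coefficients.
Numerator leading term: 5x^2
Denominator leading term: 2x^2
Divide both by x^2:
lim = (5 + 1/x) / (2)
As x -> infinity, the 1/x and 1/x^2 terms vanish:
= 5/2 = 2.50

2.50


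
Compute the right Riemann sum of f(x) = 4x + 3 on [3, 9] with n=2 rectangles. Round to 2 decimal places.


Right Riemann sum uses right endpoints of each subinterval.
Interval: [3, 9], n = 2
dx = (9 - 3) / 2 = 3
Right endpoints: [6, 9]
f values: [27, 39]
Sum = dx * (sum of f values)
= 3 * 66
= 198 = 198.00

198.00


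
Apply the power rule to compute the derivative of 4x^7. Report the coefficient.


We apply the power rule: d/dx [ax^n] = a*n * x^(n-1)
d/dx [4x^7]
= 4 * 7 * x^(7-1)
= 28x^6
The coefficient is 28

28


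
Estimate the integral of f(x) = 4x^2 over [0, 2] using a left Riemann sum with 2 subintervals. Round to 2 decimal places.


Left Riemann sum uses left endpoints of each subinterval.
Interval: [0, 2], n = 2
dx = (2 - 0) / 2 = 1
Left endpoints: [0, 1]
f values: [0, 4]
Sum = dx * (sum of f values)
= 1 * 4
= 4 = 4.00

4.00


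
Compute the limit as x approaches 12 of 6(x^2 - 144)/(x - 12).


Direct substitution gives 0/0, so we factor the numerator.
Factor: 6(x^2 - 144) = 6 * (x - 12)(x + 12)
Cancel the common factor (x - 12):
6(x^2 - 144)/(x - 12) = 6 * (x + 12)
Now substitute x = 12:
= 6 * (12 + 12) = 144

144


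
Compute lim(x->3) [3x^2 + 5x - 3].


Since polynomials are continuous, we use direct substitution.
lim(x->3) of 3x^2 + 5x - 3
= 3 * 3^2 + 5 * 3 - 3
= 27 + 15 - 3
= 39

39


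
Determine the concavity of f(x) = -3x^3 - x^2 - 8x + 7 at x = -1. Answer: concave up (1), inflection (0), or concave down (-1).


Concavity is determined by the sign of f''(x).
f(x) = -3x^3 - x^2 - 8x + 7
f'(x) = -9x^2 - 2x - 8
f''(x) = -18x - 2
f''(-1) = -18 * (-1) - 2
= 18 - 2
= 16
Since f''(-1) > 0, the function is concave up (1)

1


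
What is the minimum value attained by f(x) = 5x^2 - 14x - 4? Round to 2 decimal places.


For a quadratic f(x) = ax^2 + bx + c with a > 0, the minimum is at the vertex.
Vertex x-coordinate: x = -b/(2a)
x = -(-14) / (2 * 5)
x = 14/10 = 7/5
Substitute back to find the minimum value:
f(7/5) = 5 * (7/5)^2 - 14 * (7/5) - 4
= 49/5 - 98/5 - 4
= -69/5 = -13.80

-13.80


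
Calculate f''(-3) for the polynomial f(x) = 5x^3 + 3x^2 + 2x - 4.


First derivative:
f'(x) = 15x^2 + 6x + 2
Second derivative:
f''(x) = 30x + 6
Substitute x = -3:
f''(-3) = 30 * (-3) + 6
= -90 + 6
= -84

-84


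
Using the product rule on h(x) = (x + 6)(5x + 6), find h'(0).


Let u(x) = x + 6 and v(x) = 5x + 6
u'(x) = 1
v'(x) = 5
Product rule: h'(x) = u'(x)*v(x) + u(x)*v'(x)
= 1 * (5x + 6) + (x + 6) * 5
At x = 0:
u(0) = 1 * 0 + 6 = 6
v(0) = 5 * 0 + 6 = 6
h'(0) = 1 * 6 + 6 * 5
= 6 + 30
= 36

36


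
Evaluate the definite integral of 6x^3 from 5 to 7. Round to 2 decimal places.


Find the antiderivative of 6x^3:
F(x) = 6/4 * x^4
Apply the Fundamental Theorem of Calculus:
F(7) - F(5)
= 6/4 * 7^4 - 6/4 * 5^4
= 6/4 * (2401 - 625)
= 6/4 * 1776
= 2664 = 2664.00

2664.00


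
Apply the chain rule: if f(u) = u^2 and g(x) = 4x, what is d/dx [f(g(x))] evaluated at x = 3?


Using the chain rule: (f(g(x)))' = f'(g(x)) * g'(x)
First, find g(3):
g(3) = 4 * 3 + 0 = 12
Next, f'(u) = 2u
And g'(x) = 4
So f'(g(3)) * g'(3)
= 2 * 12 * 4
= 96

96


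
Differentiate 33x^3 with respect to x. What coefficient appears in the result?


We apply the power rule: d/dx [ax^n] = a*n * x^(n-1)
d/dx [33x^3]
= 33 * 3 * x^(3-1)
= 99x^2
The coefficient is 99

99


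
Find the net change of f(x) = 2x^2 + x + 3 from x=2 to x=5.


Net change = f(b) - f(a)
f(x) = 2x^2 + x + 3
Compute f(5):
f(5) = 2 * 5^2 + 1 * 5 + 3
= 50 + 5 + 3
= 58
Compute f(2):
f(2) = 2 * 2^2 + 1 * 2 + 3
= 8 + 2 + 3
= 13
Net change = 58 - 13 = 45

45


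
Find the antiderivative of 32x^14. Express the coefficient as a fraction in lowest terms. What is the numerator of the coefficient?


Apply the power rule for integration:
integral of ax^n dx = a/(n+1) * x^(n+1) + C
integral of 32x^14 dx
= 32/15 * x^15 + C
The coefficient in lowest terms is 32/15, and its numerator is 32

32


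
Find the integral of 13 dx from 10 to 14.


The integral of a constant k over [a, b] equals k * (b - a).
integral from 10 to 14 of 13 dx
= 13 * (14 - 10)
= 13 * 4
= 52

52


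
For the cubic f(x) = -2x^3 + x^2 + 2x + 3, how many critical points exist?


Find where f'(x) = 0:
f(x) = -2x^3 + x^2 + 2x + 3
f'(x) = -6x^2 + 2x + 2
This is a quadratic in x. Use the discriminant to count real roots.
Discriminant = (2)^2 - 4 * (-6) * 2
= 4 - (-48)
= 52
Since discriminant > 0, f'(x) = 0 has 2 real solutions.
Number of critical points: 2

2


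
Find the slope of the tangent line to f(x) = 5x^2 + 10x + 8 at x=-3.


The slope of the tangent line equals f'(x) at the point.
f(x) = 5x^2 + 10x + 8
f'(x) = 10x + 10
At x = -3:
f'(-3) = 10 * (-3) + 10
= -30 + 10
= -20

-20


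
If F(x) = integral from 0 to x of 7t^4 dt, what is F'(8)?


By the Fundamental Theorem of Calculus (Part 1):
If F(x) = integral from 0 to x of f(t) dt, then F'(x) = f(x)
Here f(t) = 7t^4
So F'(x) = 7x^4
Evaluate at x = 8:
F'(8) = 7 * 8^4
= 7 * 4096
= 28672

28672


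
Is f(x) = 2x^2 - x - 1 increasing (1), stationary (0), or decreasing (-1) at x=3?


Compute f'(x) to determine behavior:
f'(x) = 4x - 1
f'(3) = 4 * 3 - 1
= 12 - 1
= 11
Since f'(3) > 0, the function is increasing (1)

1


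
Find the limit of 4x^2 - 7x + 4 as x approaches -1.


Since polynomials are continuous, we use direct substitution.
lim(x->-1) of 4x^2 - 7x + 4
= 4 * (-1)^2 - 7 * (-1) + 4
= 4 + 7 + 4
= 15

15


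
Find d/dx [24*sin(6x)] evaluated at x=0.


Apply the chain rule to differentiate 24*sin(6x):
d/dx [24*sin(6x)]
= 24 * cos(6x) * d/dx(6x)
= 24 * 6 * cos(6x)
= 144 * cos(6x)
Evaluate at x = 0:
= 144 * cos(0)
= 144 * 1
= 144

144


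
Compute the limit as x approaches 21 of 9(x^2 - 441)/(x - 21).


Direct substitution gives 0/0, so we factor the numerator.
Factor: 9(x^2 - 441) = 9 * (x - 21)(x + 21)
Cancel the common factor (x - 21):
9(x^2 - 441)/(x - 21) = 9 * (x + 21)
Now substitute x = 21:
= 9 * (21 + 21) = 378

378


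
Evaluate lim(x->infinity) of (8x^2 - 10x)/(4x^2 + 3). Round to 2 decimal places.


For limits at infinity with equal-degree polynomials,
we compare leading coefficients.
Numerator leading term: 8x^2
Denominator leading term: 4x^2
Divide both by x^2:
lim = (8 - 10/x) / (4 + 3/x^2)
As x -> infinity, the 1/x and 1/x^2 terms vanish:
= 8/4 = 2 = 2.00

2.00


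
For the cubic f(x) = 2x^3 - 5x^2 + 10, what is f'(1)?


Differentiate f(x) = 2x^3 - 5x^2 + 10 term by term:
f'(x) = 6x^2 - 10x
Substitute x = 1:
f'(1) = 6 * 1^2 - 10 * 1 + 0
= 6 - 10 + 0
= -4

-4


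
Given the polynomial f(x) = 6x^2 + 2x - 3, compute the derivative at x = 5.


Differentiate term by term using power and sum rules:
f(x) = 6x^2 + 2x - 3
f'(x) = 12x + 2
Substitute x = 5:
f'(5) = 12 * 5 + 2
= 60 + 2
= 62

62
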